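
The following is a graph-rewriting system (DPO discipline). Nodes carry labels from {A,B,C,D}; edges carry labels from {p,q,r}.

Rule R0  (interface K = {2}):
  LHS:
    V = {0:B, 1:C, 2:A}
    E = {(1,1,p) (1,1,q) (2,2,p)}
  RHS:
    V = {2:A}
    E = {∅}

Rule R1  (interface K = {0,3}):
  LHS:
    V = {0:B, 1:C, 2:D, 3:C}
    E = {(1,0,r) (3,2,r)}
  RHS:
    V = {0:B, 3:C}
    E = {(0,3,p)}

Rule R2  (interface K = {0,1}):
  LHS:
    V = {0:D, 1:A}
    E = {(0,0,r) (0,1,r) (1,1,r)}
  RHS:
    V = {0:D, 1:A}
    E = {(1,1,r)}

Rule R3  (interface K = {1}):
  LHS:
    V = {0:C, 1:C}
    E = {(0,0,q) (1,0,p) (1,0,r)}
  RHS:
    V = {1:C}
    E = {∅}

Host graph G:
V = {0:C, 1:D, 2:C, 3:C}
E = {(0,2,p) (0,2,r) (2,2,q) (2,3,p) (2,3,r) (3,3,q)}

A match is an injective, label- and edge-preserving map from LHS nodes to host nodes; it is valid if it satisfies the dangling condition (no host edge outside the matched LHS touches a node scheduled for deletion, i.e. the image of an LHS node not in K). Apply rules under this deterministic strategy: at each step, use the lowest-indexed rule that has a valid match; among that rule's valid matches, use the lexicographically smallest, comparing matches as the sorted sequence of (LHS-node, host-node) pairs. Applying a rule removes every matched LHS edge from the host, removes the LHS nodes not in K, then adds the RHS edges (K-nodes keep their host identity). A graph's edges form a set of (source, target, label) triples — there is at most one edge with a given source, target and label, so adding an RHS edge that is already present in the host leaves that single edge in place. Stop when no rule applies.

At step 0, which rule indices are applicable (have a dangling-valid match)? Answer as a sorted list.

R0: no valid match — LHS pattern not found
R1: no valid match — LHS pattern not found
R2: no valid match — LHS pattern not found
R3: 1 valid match — {0↦3, 1↦2}

Answer: [R3]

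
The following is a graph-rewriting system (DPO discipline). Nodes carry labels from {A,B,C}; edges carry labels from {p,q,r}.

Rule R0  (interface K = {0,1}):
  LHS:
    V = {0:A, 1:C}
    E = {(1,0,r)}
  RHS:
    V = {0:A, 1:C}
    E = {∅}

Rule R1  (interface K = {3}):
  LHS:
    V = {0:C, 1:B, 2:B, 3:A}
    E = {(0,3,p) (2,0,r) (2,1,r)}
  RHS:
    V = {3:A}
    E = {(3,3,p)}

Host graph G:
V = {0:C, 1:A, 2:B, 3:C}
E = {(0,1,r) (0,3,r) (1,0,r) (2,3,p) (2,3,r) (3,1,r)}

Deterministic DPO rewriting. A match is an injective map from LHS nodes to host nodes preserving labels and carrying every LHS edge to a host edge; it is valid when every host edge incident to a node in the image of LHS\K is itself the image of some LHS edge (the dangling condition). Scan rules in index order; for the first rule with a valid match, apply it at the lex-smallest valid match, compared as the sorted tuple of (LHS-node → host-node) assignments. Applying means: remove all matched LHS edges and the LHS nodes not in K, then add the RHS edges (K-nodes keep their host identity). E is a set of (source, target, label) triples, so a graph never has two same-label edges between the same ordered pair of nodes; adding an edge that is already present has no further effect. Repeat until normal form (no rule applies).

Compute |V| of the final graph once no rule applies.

[0] host  ⇒  4 nodes, 6 edges  {0-r->1 0-r->3 1-r->0 2-p->3 2-r->3 3-r->1}
[1] R0 @ {0↦1, 1↦0}  ⇒  4 nodes, 5 edges  {0-r->3 1-r->0 2-p->3 2-r->3 3-r->1}
[2] R0 @ {0↦1, 1↦3}  ⇒  4 nodes, 4 edges  {0-r->3 1-r->0 2-p->3 2-r->3}
final graph: no rule applies after step 2
NF nodes: {0:C, 1:A, 2:B, 3:C}

Answer: 4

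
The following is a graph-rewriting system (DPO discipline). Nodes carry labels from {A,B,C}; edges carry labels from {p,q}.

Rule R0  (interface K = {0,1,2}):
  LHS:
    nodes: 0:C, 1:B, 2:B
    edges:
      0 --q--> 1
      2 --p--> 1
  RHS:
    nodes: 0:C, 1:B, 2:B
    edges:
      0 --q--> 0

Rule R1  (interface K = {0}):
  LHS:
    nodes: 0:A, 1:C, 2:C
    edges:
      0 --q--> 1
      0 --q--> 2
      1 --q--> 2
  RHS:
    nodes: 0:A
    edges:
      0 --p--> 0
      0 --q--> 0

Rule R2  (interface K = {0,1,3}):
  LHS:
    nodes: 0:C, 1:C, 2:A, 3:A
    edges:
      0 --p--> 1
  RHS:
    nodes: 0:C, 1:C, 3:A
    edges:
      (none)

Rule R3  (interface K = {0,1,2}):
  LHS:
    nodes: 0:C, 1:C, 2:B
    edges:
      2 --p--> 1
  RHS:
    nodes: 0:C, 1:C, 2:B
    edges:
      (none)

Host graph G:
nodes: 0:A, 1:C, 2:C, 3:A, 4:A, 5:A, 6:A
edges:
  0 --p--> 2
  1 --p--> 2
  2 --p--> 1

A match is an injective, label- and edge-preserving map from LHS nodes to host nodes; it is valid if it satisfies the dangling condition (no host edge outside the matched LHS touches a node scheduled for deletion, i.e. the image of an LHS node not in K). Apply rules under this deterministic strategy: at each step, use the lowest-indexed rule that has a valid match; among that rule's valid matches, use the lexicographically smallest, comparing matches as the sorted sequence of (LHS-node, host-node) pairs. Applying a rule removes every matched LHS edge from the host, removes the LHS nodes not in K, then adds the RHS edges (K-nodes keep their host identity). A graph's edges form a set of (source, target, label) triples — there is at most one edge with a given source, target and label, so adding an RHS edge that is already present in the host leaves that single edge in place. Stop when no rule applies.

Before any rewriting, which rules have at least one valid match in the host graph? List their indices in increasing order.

R0: no valid match — LHS pattern not found
R1: no valid match — LHS pattern not found
R2: 32 valid matches — {0↦1, 1↦2, 2↦3, 3↦0}, {0↦1, 1↦2, 2↦3, 3↦4}, {0↦1, 1↦2, 2↦3, 3↦5} (+29 more)
R3: no valid match — LHS pattern not found

Answer: [R2]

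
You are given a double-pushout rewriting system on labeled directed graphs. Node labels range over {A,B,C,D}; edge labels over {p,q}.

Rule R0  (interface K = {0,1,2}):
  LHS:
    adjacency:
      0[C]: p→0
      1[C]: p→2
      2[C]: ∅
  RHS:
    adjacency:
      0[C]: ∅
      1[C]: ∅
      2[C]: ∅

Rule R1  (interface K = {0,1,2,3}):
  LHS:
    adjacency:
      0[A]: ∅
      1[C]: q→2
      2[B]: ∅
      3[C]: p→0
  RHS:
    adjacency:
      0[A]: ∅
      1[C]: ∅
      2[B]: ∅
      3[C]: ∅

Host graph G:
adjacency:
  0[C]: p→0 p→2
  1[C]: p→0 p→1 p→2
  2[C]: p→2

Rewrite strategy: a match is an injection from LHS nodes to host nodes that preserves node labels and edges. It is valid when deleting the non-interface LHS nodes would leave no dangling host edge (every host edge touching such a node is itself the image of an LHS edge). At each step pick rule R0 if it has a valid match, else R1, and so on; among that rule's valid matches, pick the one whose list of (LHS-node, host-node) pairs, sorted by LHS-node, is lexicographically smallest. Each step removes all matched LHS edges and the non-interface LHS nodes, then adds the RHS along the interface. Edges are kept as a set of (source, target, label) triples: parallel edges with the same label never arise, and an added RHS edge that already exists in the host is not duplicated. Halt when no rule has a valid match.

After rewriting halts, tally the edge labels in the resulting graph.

initial: |V|=3 |E|=6  E = 0-p->0 0-p->2 1-p->0 1-p->1 1-p->2 2-p->2
step 1: apply R0 at {0↦0, 1↦1, 2↦2}  → |V|=3 |E|=4  E = 0-p->2 1-p->0 1-p->1 2-p->2
step 2: apply R0 at {0↦1, 1↦0, 2↦2}  → |V|=3 |E|=2  E = 1-p->0 2-p->2
step 3: apply R0 at {0↦2, 1↦1, 2↦0}  → |V|=3 |E|=0  E = ∅
final graph: no rule applies after step 3
NF edges: []

Answer: (no edges)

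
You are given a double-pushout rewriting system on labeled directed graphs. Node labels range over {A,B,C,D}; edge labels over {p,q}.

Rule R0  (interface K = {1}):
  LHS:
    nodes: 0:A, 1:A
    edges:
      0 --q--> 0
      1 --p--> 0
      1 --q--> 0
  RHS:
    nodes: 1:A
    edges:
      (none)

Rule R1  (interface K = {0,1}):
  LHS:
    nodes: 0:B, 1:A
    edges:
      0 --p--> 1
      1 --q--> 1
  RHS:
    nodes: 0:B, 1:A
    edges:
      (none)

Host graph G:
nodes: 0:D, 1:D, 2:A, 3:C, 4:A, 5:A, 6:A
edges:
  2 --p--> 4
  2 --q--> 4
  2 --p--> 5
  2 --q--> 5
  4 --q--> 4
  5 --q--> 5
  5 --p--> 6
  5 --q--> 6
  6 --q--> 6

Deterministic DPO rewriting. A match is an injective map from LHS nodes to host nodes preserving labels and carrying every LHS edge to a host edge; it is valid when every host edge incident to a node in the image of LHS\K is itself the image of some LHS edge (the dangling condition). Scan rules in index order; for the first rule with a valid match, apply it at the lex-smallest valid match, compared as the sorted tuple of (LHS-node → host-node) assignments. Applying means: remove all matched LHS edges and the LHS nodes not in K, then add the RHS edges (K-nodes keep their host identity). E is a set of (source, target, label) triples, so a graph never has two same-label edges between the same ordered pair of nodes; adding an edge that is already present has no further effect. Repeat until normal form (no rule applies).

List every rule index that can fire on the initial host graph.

R0: 2 valid matches — {0↦4, 1↦2}, {0↦6, 1↦5}
R1: no valid match — LHS pattern not found

Answer: [R0]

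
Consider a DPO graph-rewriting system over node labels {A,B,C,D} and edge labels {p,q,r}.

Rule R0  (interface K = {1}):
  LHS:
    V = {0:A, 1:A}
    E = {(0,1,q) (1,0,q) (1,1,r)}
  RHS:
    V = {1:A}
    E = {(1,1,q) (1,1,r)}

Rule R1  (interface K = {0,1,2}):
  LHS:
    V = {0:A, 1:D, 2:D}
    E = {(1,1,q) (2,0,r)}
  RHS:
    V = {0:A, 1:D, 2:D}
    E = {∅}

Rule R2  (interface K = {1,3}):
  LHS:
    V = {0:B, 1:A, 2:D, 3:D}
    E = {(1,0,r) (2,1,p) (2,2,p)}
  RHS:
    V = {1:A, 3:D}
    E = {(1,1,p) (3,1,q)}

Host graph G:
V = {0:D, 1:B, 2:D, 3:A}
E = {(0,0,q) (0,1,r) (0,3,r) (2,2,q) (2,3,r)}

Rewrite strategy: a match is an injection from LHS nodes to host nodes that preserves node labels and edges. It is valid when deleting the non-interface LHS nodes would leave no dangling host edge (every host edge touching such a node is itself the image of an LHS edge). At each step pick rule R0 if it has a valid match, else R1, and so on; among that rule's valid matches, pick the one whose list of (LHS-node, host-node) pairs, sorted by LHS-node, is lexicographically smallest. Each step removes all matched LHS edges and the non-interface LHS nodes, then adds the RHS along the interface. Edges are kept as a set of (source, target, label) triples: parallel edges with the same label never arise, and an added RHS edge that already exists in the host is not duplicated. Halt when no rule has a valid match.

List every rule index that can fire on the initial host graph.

R0: no valid match — LHS pattern not found
R1: 2 valid matches — {0↦3, 1↦0, 2↦2}, {0↦3, 1↦2, 2↦0}
R2: no valid match — LHS pattern not found

Answer: [R1]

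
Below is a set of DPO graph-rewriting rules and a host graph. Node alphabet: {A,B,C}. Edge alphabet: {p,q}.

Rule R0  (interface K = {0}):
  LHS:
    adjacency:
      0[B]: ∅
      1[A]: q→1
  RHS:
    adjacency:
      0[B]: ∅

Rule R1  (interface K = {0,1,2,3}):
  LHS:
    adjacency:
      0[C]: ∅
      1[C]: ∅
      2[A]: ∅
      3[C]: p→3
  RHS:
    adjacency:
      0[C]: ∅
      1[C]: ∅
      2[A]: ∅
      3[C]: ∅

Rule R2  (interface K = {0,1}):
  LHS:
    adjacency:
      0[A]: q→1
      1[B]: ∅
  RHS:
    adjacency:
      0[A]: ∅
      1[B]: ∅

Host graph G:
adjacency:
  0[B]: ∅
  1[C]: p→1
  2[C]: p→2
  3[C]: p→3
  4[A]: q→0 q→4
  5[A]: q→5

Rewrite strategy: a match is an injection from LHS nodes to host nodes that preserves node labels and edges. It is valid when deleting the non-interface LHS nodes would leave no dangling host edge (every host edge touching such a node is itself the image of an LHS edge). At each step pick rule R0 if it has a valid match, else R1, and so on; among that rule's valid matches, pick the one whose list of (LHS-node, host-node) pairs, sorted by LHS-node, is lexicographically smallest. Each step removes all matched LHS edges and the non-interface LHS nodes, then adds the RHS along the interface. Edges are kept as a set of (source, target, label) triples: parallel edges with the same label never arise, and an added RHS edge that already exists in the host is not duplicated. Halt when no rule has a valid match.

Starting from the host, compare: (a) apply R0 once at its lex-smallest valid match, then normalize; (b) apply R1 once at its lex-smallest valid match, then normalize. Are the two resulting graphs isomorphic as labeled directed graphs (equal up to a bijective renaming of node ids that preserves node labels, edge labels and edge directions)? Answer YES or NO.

Answer: YES

Derivation:
branch R0-first: apply at {0↦0, 1↦5} → |E|=5, then 5 more step(s) → NF |V|=4 |E|=0 V={0:B, 1:C, 2:C, 3:C} E=∅
branch R1-first: apply at {0↦1, 1↦2, 2↦4, 3↦3} → |E|=5, then 5 more step(s) → NF |V|=4 |E|=0 V={0:B, 1:C, 2:C, 3:C} E=∅
graphs isomorphic (equal up to label-preserving node renaming)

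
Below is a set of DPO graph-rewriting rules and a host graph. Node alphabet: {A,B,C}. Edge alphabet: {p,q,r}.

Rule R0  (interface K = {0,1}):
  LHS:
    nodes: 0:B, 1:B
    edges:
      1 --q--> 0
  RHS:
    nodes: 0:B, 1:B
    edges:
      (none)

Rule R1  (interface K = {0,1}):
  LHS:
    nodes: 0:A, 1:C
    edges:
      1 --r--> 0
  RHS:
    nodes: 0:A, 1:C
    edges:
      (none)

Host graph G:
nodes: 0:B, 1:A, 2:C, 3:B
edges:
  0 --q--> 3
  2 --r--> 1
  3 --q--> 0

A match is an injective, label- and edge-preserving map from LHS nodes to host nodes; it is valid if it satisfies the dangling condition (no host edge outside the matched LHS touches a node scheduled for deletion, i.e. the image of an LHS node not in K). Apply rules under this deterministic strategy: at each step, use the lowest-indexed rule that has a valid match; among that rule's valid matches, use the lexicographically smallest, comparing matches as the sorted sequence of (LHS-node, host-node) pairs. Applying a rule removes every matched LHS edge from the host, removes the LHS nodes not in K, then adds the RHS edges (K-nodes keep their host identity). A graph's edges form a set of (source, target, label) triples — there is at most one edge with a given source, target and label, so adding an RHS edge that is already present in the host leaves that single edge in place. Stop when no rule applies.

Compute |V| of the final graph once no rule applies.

start.  V:4 E:3  edges: 0-q->3 2-r->1 3-q->0
1. fire R0 via {0↦0, 1↦3}  →  V:4 E:2  edges: 0-q->3 2-r->1
2. fire R0 via {0↦3, 1↦0}  →  V:4 E:1  edges: 2-r->1
3. fire R1 via {0↦1, 1↦2}  →  V:4 E:0  edges: ∅
final graph: no rule applies after step 3
NF nodes: {0:B, 1:A, 2:C, 3:B}

Answer: 4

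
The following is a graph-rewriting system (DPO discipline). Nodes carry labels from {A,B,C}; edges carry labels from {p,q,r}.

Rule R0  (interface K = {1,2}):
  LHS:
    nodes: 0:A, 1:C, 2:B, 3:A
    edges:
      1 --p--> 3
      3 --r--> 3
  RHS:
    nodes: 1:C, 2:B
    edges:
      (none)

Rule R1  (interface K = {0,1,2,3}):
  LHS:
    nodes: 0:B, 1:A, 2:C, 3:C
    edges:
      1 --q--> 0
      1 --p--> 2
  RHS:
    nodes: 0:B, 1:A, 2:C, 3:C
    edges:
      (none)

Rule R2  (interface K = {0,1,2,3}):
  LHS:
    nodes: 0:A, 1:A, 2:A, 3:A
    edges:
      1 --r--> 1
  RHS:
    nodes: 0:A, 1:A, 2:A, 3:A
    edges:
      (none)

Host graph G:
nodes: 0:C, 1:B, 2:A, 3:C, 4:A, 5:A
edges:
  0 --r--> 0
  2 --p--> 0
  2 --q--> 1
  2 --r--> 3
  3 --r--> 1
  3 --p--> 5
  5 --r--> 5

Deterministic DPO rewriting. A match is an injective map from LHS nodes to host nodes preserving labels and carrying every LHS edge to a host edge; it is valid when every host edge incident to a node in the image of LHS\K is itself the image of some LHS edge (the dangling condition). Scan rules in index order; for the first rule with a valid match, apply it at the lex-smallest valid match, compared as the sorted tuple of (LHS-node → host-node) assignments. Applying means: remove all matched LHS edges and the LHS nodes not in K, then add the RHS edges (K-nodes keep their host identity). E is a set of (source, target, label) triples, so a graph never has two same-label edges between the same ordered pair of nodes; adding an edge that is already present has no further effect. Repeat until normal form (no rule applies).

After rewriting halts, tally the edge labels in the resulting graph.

Answer: r:3

Derivation:
start.  V:6 E:7  edges: 0-r->0 2-p->0 2-q->1 2-r->3 3-r->1 3-p->5 5-r->5
1. fire R0 via {0↦4, 1↦3, 2↦1, 3↦5}  →  V:4 E:5  edges: 0-r->0 2-p->0 2-q->1 2-r->3 3-r->1
2. fire R1 via {0↦1, 1↦2, 2↦0, 3↦3}  →  V:4 E:3  edges: 0-r->0 2-r->3 3-r->1
normal form: no rule applies after step 2
NF edges: [(0, 0, 'r'), (2, 3, 'r'), (3, 1, 'r')]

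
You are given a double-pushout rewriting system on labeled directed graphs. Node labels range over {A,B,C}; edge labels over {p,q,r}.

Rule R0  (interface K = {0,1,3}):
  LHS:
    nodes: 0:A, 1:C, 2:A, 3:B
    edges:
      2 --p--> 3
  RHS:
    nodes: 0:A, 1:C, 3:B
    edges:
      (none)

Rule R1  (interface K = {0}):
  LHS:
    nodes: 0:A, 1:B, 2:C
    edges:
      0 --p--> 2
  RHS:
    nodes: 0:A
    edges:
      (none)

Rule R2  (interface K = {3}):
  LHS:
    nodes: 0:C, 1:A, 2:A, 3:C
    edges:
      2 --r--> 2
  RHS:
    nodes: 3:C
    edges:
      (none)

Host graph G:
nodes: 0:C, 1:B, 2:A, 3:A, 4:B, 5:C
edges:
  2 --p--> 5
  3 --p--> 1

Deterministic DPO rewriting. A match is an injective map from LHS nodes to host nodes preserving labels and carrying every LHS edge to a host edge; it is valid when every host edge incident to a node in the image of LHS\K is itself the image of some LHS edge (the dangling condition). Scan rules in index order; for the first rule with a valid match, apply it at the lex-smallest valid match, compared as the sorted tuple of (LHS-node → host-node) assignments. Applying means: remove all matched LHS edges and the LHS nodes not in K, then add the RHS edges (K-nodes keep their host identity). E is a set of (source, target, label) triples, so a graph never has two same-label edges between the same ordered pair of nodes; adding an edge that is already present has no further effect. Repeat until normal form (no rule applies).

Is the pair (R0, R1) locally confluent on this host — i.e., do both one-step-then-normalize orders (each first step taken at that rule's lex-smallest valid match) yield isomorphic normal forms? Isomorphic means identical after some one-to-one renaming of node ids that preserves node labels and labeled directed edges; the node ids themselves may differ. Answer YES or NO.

Answer: YES

Derivation:
branch R0-first: apply at {0↦2, 1↦0, 2↦3, 3↦1} → |E|=1, then 1 more step(s) → NF |V|=3 |E|=0 V={0:C, 2:A, 4:B} E=∅
branch R1-first: apply at {0↦2, 1↦4, 2↦5} → |E|=1, then 1 more step(s) → NF |V|=3 |E|=0 V={0:C, 1:B, 2:A} E=∅
graphs isomorphic (equal up to label-preserving node renaming)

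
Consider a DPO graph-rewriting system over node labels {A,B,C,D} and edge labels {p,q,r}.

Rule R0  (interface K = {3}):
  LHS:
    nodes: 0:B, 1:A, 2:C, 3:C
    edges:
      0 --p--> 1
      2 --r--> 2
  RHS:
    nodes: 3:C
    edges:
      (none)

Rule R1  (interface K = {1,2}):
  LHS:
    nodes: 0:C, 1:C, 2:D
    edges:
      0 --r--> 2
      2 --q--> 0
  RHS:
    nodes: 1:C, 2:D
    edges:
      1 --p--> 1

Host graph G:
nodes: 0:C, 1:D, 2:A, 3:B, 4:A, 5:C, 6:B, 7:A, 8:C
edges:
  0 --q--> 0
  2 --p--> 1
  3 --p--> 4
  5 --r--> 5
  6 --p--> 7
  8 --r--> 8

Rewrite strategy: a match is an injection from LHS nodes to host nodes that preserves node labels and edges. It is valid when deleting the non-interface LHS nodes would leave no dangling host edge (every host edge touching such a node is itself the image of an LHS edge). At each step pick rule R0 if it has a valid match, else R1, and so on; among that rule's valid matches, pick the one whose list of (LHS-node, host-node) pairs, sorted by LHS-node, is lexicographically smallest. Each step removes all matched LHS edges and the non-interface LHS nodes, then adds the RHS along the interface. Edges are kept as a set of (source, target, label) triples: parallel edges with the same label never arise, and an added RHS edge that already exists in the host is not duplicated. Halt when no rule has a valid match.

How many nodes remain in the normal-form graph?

start.  V:9 E:6  edges: 0-q->0 2-p->1 3-p->4 5-r->5 6-p->7 8-r->8
1. fire R0 via {0↦3, 1↦4, 2↦5, 3↦0}  →  V:6 E:4  edges: 0-q->0 2-p->1 6-p->7 8-r->8
2. fire R0 via {0↦6, 1↦7, 2↦8, 3↦0}  →  V:3 E:2  edges: 0-q->0 2-p->1
normal form: no rule applies after step 2
NF nodes: {0:C, 1:D, 2:A}

Answer: 3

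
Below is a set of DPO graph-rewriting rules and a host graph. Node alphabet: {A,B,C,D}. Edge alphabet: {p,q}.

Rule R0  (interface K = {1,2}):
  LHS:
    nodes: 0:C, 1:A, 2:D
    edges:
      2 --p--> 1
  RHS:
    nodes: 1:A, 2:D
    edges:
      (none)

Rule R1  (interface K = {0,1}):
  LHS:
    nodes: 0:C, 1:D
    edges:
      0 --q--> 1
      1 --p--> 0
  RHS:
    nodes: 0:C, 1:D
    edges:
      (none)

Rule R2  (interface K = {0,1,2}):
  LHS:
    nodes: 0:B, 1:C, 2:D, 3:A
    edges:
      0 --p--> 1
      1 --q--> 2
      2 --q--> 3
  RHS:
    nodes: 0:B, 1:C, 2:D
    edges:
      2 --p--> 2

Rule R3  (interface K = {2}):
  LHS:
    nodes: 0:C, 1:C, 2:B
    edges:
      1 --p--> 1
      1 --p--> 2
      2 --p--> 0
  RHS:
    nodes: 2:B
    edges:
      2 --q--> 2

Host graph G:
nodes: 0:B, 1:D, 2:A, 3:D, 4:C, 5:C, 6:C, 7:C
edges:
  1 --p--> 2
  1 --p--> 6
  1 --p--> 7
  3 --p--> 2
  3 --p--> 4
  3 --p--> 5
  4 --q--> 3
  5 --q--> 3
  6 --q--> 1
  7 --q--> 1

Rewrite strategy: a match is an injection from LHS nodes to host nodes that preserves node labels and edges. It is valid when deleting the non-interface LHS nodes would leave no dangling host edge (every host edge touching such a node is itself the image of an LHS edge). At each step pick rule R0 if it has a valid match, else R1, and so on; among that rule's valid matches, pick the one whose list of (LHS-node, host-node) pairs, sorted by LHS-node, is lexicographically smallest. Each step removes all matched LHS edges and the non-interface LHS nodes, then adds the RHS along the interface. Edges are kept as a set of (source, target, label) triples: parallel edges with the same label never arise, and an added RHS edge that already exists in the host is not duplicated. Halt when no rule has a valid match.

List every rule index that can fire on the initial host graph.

R0: no valid match — 8 raw matches, all fail dangling condition
R1: 4 valid matches — {0↦4, 1↦3}, {0↦5, 1↦3}, {0↦6, 1↦1} (+1 more)
R2: no valid match — LHS pattern not found
R3: no valid match — LHS pattern not found

Answer: [R1]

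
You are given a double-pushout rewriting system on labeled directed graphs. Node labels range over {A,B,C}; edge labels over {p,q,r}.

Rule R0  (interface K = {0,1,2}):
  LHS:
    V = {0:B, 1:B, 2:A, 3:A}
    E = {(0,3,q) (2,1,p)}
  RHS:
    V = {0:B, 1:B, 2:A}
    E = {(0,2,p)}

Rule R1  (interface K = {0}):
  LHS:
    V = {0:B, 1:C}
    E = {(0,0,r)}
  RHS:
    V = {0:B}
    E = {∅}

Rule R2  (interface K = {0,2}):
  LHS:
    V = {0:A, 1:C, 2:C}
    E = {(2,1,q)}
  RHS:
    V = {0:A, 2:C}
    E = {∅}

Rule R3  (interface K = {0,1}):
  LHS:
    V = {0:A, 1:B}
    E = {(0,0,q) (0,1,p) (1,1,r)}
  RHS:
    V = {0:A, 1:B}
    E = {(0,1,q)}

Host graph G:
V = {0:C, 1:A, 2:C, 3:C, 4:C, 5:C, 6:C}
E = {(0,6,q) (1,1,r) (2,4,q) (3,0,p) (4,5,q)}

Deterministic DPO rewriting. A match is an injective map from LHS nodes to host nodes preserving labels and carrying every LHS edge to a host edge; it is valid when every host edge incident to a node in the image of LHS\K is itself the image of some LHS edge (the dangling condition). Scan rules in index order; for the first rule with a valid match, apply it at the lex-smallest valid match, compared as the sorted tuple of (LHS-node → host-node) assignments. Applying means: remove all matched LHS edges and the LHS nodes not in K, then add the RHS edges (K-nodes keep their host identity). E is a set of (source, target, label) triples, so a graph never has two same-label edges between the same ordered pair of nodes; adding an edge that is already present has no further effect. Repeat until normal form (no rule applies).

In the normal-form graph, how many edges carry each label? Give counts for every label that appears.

start.  V:7 E:5  edges: 0-q->6 1-r->1 2-q->4 3-p->0 4-q->5
1. fire R2 via {0↦1, 1↦5, 2↦4}  →  V:6 E:4  edges: 0-q->6 1-r->1 2-q->4 3-p->0
2. fire R2 via {0↦1, 1↦4, 2↦2}  →  V:5 E:3  edges: 0-q->6 1-r->1 3-p->0
3. fire R2 via {0↦1, 1↦6, 2↦0}  →  V:4 E:2  edges: 1-r->1 3-p->0
final graph: no rule applies after step 3
NF edges: [(1, 1, 'r'), (3, 0, 'p')]

Answer: p:1 r:1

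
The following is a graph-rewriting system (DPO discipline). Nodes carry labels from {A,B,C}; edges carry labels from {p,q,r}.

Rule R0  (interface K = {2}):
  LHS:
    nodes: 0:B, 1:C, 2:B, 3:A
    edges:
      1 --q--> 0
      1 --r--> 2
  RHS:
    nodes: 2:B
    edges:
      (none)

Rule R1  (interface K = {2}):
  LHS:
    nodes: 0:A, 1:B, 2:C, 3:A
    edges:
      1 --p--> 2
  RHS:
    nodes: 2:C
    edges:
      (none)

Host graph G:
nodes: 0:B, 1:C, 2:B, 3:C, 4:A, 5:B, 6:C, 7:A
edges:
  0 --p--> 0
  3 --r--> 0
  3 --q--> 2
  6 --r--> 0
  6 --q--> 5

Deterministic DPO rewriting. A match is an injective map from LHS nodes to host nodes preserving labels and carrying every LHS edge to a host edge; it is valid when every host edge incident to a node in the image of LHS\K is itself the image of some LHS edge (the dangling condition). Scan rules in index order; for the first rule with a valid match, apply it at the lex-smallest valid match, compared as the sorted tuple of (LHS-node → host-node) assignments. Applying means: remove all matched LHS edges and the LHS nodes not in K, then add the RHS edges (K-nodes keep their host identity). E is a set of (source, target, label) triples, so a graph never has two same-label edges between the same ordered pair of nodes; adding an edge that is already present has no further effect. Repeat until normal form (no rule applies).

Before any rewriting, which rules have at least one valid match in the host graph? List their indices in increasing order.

Answer: [R0]

Derivation:
R0: 4 valid matches — {0↦2, 1↦3, 2↦0, 3↦4}, {0↦2, 1↦3, 2↦0, 3↦7}, {0↦5, 1↦6, 2↦0, 3↦4} (+1 more)
R1: no valid match — LHS pattern not found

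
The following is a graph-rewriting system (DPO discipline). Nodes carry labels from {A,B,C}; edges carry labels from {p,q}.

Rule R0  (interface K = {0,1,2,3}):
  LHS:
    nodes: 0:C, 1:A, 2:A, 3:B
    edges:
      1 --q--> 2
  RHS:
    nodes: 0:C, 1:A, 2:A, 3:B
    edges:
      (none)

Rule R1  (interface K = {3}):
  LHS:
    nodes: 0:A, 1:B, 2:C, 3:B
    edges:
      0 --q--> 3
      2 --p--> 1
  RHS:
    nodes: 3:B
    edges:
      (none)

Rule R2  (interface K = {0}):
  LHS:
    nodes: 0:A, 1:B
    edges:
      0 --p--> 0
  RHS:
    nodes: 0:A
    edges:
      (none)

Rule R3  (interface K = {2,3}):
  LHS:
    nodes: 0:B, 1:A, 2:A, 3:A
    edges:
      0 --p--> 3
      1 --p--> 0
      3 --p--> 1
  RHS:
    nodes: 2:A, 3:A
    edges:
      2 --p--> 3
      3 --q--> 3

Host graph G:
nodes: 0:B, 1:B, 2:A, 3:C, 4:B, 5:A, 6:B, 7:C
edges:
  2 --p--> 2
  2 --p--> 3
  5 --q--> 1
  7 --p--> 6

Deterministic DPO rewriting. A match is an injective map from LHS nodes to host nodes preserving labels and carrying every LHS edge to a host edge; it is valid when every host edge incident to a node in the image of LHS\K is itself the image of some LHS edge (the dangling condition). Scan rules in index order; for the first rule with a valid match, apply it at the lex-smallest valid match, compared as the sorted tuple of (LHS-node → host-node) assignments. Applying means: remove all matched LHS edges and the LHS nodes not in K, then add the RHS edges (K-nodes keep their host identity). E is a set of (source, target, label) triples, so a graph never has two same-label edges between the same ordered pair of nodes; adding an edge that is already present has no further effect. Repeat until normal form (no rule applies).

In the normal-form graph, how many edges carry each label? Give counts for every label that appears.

Answer: p:1

Rewrite trace:
initial: |V|=8 |E|=4  E = 2-p->2 2-p->3 5-q->1 7-p->6
step 1: apply R1 at {0↦5, 1↦6, 2↦7, 3↦1}  → |V|=5 |E|=2  E = 2-p->2 2-p->3
step 2: apply R2 at {0↦2, 1↦0}  → |V|=4 |E|=1  E = 2-p->3
normal form: no rule applies after step 2
NF edges: [(2, 3, 'p')]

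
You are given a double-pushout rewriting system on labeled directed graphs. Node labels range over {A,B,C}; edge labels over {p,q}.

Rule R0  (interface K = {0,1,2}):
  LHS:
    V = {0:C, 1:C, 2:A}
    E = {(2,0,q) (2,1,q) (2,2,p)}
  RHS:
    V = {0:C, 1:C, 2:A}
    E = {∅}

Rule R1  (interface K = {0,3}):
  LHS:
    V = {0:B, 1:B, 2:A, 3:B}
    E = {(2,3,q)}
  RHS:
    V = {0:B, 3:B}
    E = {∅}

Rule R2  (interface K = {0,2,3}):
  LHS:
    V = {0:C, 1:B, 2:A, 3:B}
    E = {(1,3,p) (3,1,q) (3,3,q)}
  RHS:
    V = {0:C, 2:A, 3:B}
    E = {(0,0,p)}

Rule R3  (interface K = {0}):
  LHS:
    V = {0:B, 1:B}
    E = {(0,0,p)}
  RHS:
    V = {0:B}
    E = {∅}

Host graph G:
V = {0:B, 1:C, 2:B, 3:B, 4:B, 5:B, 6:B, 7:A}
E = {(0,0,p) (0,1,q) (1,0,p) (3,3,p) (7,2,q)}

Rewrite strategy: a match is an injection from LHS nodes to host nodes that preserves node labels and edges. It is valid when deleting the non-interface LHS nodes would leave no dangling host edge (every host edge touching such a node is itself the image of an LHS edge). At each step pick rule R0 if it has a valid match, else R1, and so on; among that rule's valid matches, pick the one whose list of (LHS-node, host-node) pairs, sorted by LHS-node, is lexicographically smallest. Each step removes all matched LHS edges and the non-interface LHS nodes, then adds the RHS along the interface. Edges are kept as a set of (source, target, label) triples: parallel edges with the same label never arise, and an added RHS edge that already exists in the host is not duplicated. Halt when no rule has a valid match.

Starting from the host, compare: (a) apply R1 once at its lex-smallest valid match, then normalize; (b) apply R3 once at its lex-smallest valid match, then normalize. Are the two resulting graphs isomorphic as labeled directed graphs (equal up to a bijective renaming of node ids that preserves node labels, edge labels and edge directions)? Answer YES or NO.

Answer: YES

Steps:
branch R1-first: apply at {0↦0, 1↦4, 2↦7, 3↦2} → |E|=4, then 2 more step(s) → NF |V|=4 |E|=2 V={0:B, 1:C, 3:B, 6:B} E=0-q->1 1-p->0
branch R3-first: apply at {0↦0, 1↦4} → |E|=4, then 2 more step(s) → NF |V|=4 |E|=2 V={0:B, 1:C, 3:B, 6:B} E=0-q->1 1-p->0
graphs isomorphic (equal up to label-preserving node renaming)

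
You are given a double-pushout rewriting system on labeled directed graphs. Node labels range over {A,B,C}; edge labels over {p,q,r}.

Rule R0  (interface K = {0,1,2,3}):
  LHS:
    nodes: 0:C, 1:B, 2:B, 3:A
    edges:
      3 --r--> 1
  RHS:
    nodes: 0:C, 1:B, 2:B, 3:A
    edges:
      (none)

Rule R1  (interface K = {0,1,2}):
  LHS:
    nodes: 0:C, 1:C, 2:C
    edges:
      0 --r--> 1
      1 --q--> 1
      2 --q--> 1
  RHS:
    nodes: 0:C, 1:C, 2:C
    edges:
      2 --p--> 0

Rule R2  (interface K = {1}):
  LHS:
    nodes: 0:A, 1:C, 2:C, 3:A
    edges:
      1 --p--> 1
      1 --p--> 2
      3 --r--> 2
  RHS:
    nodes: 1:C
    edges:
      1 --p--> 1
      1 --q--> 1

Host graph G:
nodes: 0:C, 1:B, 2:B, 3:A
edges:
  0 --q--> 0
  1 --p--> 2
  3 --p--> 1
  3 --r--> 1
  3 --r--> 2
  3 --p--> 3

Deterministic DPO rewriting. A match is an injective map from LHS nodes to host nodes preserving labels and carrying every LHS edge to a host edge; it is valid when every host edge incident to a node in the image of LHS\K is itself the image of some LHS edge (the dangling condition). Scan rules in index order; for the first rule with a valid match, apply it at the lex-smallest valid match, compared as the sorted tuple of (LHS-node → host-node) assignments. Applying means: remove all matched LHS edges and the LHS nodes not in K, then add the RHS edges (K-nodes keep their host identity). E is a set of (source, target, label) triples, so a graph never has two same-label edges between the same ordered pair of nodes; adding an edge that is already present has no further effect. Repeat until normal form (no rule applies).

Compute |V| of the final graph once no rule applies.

[0] host  ⇒  4 nodes, 6 edges  {0-q->0 1-p->2 3-p->1 3-r->1 3-r->2 3-p->3}
[1] R0 @ {0↦0, 1↦1, 2↦2, 3↦3}  ⇒  4 nodes, 5 edges  {0-q->0 1-p->2 3-p->1 3-r->2 3-p->3}
[2] R0 @ {0↦0, 1↦2, 2↦1, 3↦3}  ⇒  4 nodes, 4 edges  {0-q->0 1-p->2 3-p->1 3-p->3}
final graph: no rule applies after step 2
NF nodes: {0:C, 1:B, 2:B, 3:A}

Answer: 4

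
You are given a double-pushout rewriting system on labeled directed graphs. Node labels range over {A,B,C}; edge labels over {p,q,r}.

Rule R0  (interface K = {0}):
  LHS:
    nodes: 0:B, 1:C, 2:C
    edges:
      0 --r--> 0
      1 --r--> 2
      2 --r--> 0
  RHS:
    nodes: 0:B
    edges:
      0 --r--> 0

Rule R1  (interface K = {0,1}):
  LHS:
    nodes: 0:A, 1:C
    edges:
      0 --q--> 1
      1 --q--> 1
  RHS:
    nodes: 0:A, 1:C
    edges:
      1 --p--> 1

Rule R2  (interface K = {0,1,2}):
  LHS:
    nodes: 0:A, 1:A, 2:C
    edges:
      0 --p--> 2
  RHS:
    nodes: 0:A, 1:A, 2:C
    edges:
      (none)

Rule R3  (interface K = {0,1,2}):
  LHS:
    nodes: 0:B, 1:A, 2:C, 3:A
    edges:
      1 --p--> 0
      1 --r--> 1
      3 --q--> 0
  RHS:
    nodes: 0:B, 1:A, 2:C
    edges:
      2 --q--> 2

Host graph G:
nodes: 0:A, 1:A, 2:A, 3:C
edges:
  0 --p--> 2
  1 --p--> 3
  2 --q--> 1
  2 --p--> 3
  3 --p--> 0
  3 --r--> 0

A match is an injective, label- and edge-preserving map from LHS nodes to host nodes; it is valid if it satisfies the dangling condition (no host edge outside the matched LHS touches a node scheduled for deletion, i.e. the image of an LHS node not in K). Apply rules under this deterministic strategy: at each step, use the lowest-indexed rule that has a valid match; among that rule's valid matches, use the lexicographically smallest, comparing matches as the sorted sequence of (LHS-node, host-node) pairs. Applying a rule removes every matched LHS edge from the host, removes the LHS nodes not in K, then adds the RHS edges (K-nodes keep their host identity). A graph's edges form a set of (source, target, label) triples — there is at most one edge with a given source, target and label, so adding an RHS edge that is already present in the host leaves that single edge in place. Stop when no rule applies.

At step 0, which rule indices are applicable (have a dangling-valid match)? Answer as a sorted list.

Answer: [R2]

Steps:
R0: no valid match — LHS pattern not found
R1: no valid match — LHS pattern not found
R2: 4 valid matches — {0↦1, 1↦0, 2↦3}, {0↦1, 1↦2, 2↦3}, {0↦2, 1↦0, 2↦3} (+1 more)
R3: no valid match — LHS pattern not found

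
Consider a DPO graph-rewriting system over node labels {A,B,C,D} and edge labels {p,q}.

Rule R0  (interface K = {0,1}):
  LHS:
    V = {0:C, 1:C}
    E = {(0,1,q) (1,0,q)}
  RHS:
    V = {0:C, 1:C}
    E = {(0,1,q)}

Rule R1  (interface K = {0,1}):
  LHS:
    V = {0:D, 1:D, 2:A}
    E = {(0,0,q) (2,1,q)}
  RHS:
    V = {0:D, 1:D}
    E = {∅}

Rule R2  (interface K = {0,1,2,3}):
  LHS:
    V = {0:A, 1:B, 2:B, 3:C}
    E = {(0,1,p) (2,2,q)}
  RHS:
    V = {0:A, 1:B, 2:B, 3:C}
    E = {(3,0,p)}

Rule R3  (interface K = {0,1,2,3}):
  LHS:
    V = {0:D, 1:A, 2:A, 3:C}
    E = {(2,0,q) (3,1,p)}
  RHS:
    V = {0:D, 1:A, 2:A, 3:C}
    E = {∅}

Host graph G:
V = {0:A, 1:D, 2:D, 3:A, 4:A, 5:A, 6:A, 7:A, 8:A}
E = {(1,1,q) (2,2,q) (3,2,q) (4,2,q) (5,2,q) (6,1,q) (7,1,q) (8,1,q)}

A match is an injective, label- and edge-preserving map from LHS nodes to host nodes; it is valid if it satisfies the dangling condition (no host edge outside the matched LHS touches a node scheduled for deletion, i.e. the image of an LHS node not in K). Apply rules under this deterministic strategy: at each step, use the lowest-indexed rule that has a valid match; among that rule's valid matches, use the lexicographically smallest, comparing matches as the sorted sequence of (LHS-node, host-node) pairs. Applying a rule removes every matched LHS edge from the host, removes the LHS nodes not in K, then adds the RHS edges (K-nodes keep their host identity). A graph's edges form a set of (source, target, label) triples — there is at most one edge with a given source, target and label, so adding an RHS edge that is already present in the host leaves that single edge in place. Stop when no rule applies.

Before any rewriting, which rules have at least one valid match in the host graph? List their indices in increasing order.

R0: no valid match — LHS pattern not found
R1: 6 valid matches — {0↦1, 1↦2, 2↦3}, {0↦1, 1↦2, 2↦4}, {0↦1, 1↦2, 2↦5} (+3 more)
R2: no valid match — LHS pattern not found
R3: no valid match — LHS pattern not found

Answer: [R1]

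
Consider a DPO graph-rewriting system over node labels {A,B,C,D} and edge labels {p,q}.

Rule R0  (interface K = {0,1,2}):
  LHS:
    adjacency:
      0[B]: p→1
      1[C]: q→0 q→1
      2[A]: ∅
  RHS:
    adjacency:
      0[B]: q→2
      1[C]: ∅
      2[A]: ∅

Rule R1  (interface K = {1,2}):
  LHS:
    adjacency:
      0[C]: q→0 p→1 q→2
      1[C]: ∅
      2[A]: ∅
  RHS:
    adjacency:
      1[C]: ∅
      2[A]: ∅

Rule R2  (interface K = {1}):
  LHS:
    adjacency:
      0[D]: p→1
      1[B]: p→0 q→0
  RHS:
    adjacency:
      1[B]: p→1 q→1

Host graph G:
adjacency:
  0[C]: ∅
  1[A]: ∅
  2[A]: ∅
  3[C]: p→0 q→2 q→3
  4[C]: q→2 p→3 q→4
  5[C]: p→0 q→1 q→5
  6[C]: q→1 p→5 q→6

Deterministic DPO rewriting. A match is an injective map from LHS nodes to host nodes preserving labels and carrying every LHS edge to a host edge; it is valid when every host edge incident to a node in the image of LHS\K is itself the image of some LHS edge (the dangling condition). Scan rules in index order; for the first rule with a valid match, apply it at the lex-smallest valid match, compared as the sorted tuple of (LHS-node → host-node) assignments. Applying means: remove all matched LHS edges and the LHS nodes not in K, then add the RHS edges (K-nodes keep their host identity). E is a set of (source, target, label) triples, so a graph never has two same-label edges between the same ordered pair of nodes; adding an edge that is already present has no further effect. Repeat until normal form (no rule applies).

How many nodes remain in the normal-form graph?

start.  V:7 E:12  edges: 3-p->0 3-q->2 3-q->3 4-q->2 4-p->3 4-q->4 5-p->0 5-q->1 5-q->5 6-q->1 6-p->5 6-q->6
1. fire R1 via {0↦4, 1↦3, 2↦2}  →  V:6 E:9  edges: 3-p->0 3-q->2 3-q->3 5-p->0 5-q->1 5-q->5 6-q->1 6-p->5 6-q->6
2. fire R1 via {0↦3, 1↦0, 2↦2}  →  V:5 E:6  edges: 5-p->0 5-q->1 5-q->5 6-q->1 6-p->5 6-q->6
3. fire R1 via {0↦6, 1↦5, 2↦1}  →  V:4 E:3  edges: 5-p->0 5-q->1 5-q->5
4. fire R1 via {0↦5, 1↦0, 2↦1}  →  V:3 E:0  edges: ∅
halt: no rule applies after step 4
NF nodes: {0:C, 1:A, 2:A}

Answer: 3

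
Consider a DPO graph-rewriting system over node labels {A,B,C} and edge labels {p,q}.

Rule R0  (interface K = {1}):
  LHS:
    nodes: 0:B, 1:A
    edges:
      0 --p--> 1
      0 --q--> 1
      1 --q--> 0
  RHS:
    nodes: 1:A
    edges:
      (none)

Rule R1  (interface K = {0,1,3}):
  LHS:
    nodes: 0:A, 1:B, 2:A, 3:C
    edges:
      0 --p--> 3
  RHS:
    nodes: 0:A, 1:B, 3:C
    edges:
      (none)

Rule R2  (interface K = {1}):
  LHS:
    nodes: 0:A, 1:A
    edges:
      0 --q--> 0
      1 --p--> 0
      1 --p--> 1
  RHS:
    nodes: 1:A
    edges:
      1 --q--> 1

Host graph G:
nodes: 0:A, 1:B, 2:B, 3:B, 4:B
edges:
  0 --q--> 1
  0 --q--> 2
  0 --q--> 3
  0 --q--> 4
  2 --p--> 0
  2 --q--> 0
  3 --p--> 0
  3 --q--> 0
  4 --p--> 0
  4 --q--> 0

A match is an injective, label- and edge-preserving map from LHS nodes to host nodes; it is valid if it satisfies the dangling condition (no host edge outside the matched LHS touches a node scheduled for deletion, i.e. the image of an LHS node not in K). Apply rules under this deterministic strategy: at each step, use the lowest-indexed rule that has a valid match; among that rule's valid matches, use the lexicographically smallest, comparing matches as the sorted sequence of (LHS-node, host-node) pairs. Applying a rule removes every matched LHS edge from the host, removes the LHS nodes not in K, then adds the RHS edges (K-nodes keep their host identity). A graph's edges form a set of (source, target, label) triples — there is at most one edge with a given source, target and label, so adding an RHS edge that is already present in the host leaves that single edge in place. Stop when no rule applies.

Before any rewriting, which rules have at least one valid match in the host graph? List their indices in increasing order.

R0: 3 valid matches — {0↦2, 1↦0}, {0↦3, 1↦0}, {0↦4, 1↦0}
R1: no valid match — LHS pattern not found
R2: no valid match — LHS pattern not found

Answer: [R0]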